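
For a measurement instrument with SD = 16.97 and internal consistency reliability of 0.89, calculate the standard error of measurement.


SEM = SD * sqrt(1 - rxx)
SEM = 16.97 * sqrt(1 - 0.89)
SEM = 16.97 * sqrt(0.11) = 16.97 * 0.331662
SEM = 5.6283

5.6283


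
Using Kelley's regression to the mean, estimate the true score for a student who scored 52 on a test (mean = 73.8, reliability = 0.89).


T_est = rxx * X + (1 - rxx) * mean
T_est = 0.89 * 52 + 0.11 * 73.8
T_est = 46.28 + 8.118
T_est = 54.398

54.398


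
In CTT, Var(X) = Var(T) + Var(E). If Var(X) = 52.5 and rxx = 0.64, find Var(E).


var_true = rxx * var_obs = 0.64 * 52.5 = 33.6
var_error = var_obs - var_true
var_error = 52.5 - 33.6
var_error = 18.9

18.9


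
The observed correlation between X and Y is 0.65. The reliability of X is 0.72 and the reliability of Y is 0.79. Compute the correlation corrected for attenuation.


r_corrected = rxy / sqrt(rxx * ryy)
= 0.65 / sqrt(0.72 * 0.79)
= 0.65 / sqrt(0.5688)
= 0.65 / 0.754188
r_corrected = 0.8619

0.8619


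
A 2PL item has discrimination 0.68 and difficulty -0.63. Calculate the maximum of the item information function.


For 2PL, max info at theta = b = -0.63
I_max = a^2 / 4 = 0.68^2 / 4
= 0.4624 / 4
I_max = 0.1156

0.1156


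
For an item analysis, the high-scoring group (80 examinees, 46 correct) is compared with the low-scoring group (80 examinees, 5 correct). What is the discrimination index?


p_upper = 46/80 = 0.575
p_lower = 5/80 = 0.0625
D = 0.575 - 0.0625 = 0.5125

0.5125


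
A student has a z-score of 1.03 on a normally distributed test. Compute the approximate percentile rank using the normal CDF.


CDF(z) = 0.5 * (1 + erf(z/sqrt(2)))
erf(0.7283) = 0.697
CDF = 0.8485
Percentile rank = 0.8485 * 100 = 84.85

84.85


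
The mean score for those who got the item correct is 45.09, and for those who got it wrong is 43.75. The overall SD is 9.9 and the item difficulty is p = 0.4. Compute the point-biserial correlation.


q = 1 - p = 0.6
rpb = ((M1 - M0) / SD) * sqrt(p * q)
rpb = ((45.09 - 43.75) / 9.9) * sqrt(0.4 * 0.6)
rpb = 0.0663

0.0663


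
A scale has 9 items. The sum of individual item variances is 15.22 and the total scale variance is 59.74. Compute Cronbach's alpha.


alpha = (k/(k-1)) * (1 - sum(si^2)/s_total^2)
= (9/8) * (1 - 15.22/59.74)
alpha = 0.8384

0.8384


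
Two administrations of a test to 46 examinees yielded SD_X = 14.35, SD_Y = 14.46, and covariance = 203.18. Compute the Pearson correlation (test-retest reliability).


r = cov(X,Y) / (SD_X * SD_Y)
r = 203.18 / (14.35 * 14.46)
r = 203.18 / 207.501
r = 0.9792

0.9792


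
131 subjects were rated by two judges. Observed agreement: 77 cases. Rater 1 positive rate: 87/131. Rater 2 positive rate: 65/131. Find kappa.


P_o = 77/131 = 0.587786
P_e = (87*65 + 44*66) / 17161 = 0.498747
kappa = (P_o - P_e) / (1 - P_e)
kappa = (0.587786 - 0.498747) / (1 - 0.498747)
kappa = 0.1776

0.1776


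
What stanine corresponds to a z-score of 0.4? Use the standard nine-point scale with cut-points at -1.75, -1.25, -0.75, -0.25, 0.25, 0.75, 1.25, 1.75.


Stanine boundaries: [-1.75, -1.25, -0.75, -0.25, 0.25, 0.75, 1.25, 1.75]
z = 0.4
Check each boundary:
  z >= -1.75 -> could be stanine 2
  z >= -1.25 -> could be stanine 3
  z >= -0.75 -> could be stanine 4
  z >= -0.25 -> could be stanine 5
  z >= 0.25 -> could be stanine 6
  z < 0.75
  z < 1.25
  z < 1.75
Highest qualifying boundary gives stanine = 6

6


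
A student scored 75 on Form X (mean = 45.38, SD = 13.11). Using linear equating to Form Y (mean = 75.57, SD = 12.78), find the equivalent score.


slope = SD_Y / SD_X = 12.78 / 13.11 ~ 0.9748
intercept = mean_Y - slope * mean_X = 75.57 - (12.78 / 13.11) * 45.38 ~ 31.3323
Y = slope * X + intercept. To avoid rounding drift from the rounded slope/intercept, evaluate the equivalent form Y = mean_Y + SD_Y * (X - mean_X) / SD_X at full precision:
Y = 75.57 + 12.78 * (75 - 45.38) / 13.11
Y = 75.57 + 12.78 * 29.62 / 13.11
Y = 75.57 + 378.5436 / 13.11
Y = 75.57 + 28.8744
Y = 104.4444

104.4444


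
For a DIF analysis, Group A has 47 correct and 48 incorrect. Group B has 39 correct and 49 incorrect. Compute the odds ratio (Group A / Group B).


Odds_A = 47/48 = 0.9792
Odds_B = 39/49 = 0.7959
OR = Odds_A / Odds_B = 0.9792 / 0.7959
Exactly, OR = (47 * 49) / (48 * 39) = 2303 / 1872
OR = 1.2302

1.2302


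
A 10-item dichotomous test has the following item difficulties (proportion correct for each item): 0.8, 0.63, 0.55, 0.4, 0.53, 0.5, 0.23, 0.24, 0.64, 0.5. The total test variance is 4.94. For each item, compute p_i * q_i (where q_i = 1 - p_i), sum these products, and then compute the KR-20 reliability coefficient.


For each item, compute p_i * q_i:
  Item 1: 0.8 * 0.2 = 0.16
  Item 2: 0.63 * 0.37 = 0.2331
  Item 3: 0.55 * 0.45 = 0.2475
  Item 4: 0.4 * 0.6 = 0.24
  Item 5: 0.53 * 0.47 = 0.2491
  Item 6: 0.5 * 0.5 = 0.25
  Item 7: 0.23 * 0.77 = 0.1771
  Item 8: 0.24 * 0.76 = 0.1824
  Item 9: 0.64 * 0.36 = 0.2304
  Item 10: 0.5 * 0.5 = 0.25
Sum(p_i * q_i) = 0.16 + 0.2331 + 0.2475 + 0.24 + 0.2491 + 0.25 + 0.1771 + 0.1824 + 0.2304 + 0.25 = 2.2196
KR-20 = (k/(k-1)) * (1 - Sum(p_i*q_i) / Var_total)
= (10/9) * (1 - 2.2196/4.94)
= 1.1111 * 0.5507
KR-20 = 0.6119

0.6119


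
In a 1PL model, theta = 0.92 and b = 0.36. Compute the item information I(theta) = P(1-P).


P = 1/(1+exp(-(0.92-0.36))) = 0.6365
I = P*(1-P) = 0.6365 * 0.3635
I = 0.2314

0.2314


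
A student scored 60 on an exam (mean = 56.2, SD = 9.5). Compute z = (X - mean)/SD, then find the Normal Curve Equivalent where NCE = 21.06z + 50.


z = (X - mean) / SD = (60 - 56.2) / 9.5
z = 3.8 / 9.5
z = 0.4
NCE = NCE = 21.06z + 50
Carry z at full precision (z = 3.8 / 9.5) into the conversion:
NCE = 21.06 * (3.8 / 9.5) + 50 = 80.028 / 9.5 + 50
NCE = 8.424 + 50
NCE = 58.424

58.424


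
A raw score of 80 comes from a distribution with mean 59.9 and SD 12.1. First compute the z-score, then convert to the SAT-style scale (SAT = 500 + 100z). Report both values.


z = (X - mean) / SD = (80 - 59.9) / 12.1
z = 20.1 / 12.1
z = 1.6612
SAT-scale = SAT = 500 + 100z
Carry z at full precision (z = 20.1 / 12.1) into the conversion:
SAT-scale = 500 + 100 * (20.1 / 12.1) = 500 + 2010 / 12.1
SAT-scale = 500 + 166.1157
SAT-scale = 666.1157

666.1157


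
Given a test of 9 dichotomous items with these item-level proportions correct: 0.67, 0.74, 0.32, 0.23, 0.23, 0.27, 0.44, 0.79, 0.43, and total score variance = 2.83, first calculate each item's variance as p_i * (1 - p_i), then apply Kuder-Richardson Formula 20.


For each item, compute p_i * q_i:
  Item 1: 0.67 * 0.33 = 0.2211
  Item 2: 0.74 * 0.26 = 0.1924
  Item 3: 0.32 * 0.68 = 0.2176
  Item 4: 0.23 * 0.77 = 0.1771
  Item 5: 0.23 * 0.77 = 0.1771
  Item 6: 0.27 * 0.73 = 0.1971
  Item 7: 0.44 * 0.56 = 0.2464
  Item 8: 0.79 * 0.21 = 0.1659
  Item 9: 0.43 * 0.57 = 0.2451
Sum(p_i * q_i) = 0.2211 + 0.1924 + 0.2176 + 0.1771 + 0.1771 + 0.1971 + 0.2464 + 0.1659 + 0.2451 = 1.8398
KR-20 = (k/(k-1)) * (1 - Sum(p_i*q_i) / Var_total)
= (9/8) * (1 - 1.8398/2.83)
= 1.125 * 0.3499
KR-20 = 0.3936

0.3936


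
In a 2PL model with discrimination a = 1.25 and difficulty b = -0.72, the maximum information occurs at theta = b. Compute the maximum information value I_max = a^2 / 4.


For 2PL, max info at theta = b = -0.72
I_max = a^2 / 4 = 1.25^2 / 4
= 1.5625 / 4
I_max = 0.3906

0.3906


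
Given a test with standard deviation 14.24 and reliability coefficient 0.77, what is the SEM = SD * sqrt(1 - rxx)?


SEM = SD * sqrt(1 - rxx)
SEM = 14.24 * sqrt(1 - 0.77)
SEM = 14.24 * sqrt(0.23) = 14.24 * 0.479583
SEM = 6.8293

6.8293


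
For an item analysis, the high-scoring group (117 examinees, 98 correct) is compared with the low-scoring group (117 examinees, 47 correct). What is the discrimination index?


p_upper = 98/117 = 0.8376
p_lower = 47/117 = 0.4017
D = 0.8376 - 0.4017 = 0.4359

0.4359


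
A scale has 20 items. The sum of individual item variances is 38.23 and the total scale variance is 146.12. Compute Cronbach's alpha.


alpha = (k/(k-1)) * (1 - sum(si^2)/s_total^2)
= (20/19) * (1 - 38.23/146.12)
alpha = 0.7772

0.7772


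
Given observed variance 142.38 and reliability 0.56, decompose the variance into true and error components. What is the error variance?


var_true = rxx * var_obs = 0.56 * 142.38 = 79.7328
var_error = var_obs - var_true
var_error = 142.38 - 79.7328
var_error = 62.6472

62.6472


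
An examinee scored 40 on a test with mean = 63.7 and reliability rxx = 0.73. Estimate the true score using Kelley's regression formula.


T_est = rxx * X + (1 - rxx) * mean
T_est = 0.73 * 40 + 0.27 * 63.7
T_est = 29.2 + 17.199
T_est = 46.399

46.399


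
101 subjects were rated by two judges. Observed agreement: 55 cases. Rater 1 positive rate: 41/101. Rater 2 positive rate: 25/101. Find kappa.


P_o = 55/101 = 0.544554
P_e = (41*25 + 60*76) / 10201 = 0.547495
kappa = (P_o - P_e) / (1 - P_e)
kappa = (0.544554 - 0.547495) / (1 - 0.547495)
kappa = -0.0065

-0.0065


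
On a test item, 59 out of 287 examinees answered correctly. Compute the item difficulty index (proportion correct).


Item difficulty p = number correct / total examinees
p = 59 / 287
p = 0.2056

0.2056


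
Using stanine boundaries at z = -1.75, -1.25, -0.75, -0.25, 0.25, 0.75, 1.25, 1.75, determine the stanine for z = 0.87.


Stanine boundaries: [-1.75, -1.25, -0.75, -0.25, 0.25, 0.75, 1.25, 1.75]
z = 0.87
Check each boundary:
  z >= -1.75 -> could be stanine 2
  z >= -1.25 -> could be stanine 3
  z >= -0.75 -> could be stanine 4
  z >= -0.25 -> could be stanine 5
  z >= 0.25 -> could be stanine 6
  z >= 0.75 -> could be stanine 7
  z < 1.25
  z < 1.75
Highest qualifying boundary gives stanine = 7

7


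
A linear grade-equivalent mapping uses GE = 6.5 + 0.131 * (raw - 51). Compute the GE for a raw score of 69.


raw - median = 69 - 51 = 18
slope * diff = 0.131 * 18 = 2.358
GE = 6.5 + 2.358
GE = 8.858

8.858


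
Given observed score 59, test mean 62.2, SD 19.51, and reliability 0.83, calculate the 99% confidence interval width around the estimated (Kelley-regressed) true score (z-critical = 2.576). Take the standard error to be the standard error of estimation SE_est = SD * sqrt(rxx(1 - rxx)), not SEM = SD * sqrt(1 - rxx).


True score estimate = 0.83*59 + 0.17*62.2 = 59.544
SE_est = SD * sqrt(rxx * (1 - rxx)) = 19.51 * sqrt(0.83 * 0.17) = 19.51 * sqrt(0.1411) = 7.328596
CI = T_est +/- z * SE_est, so width = 2 * z * SE_est = 2 * 2.576 * 7.328596
Width = 37.7569

37.7569


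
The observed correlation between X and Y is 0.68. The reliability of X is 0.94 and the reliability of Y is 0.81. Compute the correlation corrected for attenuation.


r_corrected = rxy / sqrt(rxx * ryy)
= 0.68 / sqrt(0.94 * 0.81)
= 0.68 / sqrt(0.7614)
= 0.68 / 0.872582
r_corrected = 0.7793

0.7793


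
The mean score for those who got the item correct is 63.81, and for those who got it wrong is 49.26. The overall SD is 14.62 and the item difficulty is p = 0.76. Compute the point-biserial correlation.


q = 1 - p = 0.24
rpb = ((M1 - M0) / SD) * sqrt(p * q)
rpb = ((63.81 - 49.26) / 14.62) * sqrt(0.76 * 0.24)
rpb = 0.425

0.425


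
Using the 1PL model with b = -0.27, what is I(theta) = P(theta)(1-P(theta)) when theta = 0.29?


P = 1/(1+exp(-(0.29--0.27))) = 0.6365
I = P*(1-P) = 0.6365 * 0.3635
I = 0.2314

0.2314


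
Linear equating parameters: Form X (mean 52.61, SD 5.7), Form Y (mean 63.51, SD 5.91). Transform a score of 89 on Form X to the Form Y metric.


slope = SD_Y / SD_X = 5.91 / 5.7 ~ 1.0368
intercept = mean_Y - slope * mean_X = 63.51 - (5.91 / 5.7) * 52.61 ~ 8.9617
Y = slope * X + intercept. To avoid rounding drift from the rounded slope/intercept, evaluate the equivalent form Y = mean_Y + SD_Y * (X - mean_X) / SD_X at full precision:
Y = 63.51 + 5.91 * (89 - 52.61) / 5.7
Y = 63.51 + 5.91 * 36.39 / 5.7
Y = 63.51 + 215.0649 / 5.7
Y = 63.51 + 37.7307
Y = 101.2407

101.2407


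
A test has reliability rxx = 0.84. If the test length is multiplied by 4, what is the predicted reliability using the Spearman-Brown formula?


r_new = (n * rxx) / (1 + (n-1) * rxx)
r_new = (4 * 0.84) / (1 + 3 * 0.84)
r_new = 3.36 / 3.52
r_new = 0.9545

0.9545


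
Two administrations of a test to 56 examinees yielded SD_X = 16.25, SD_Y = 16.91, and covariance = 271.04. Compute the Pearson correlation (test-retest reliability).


r = cov(X,Y) / (SD_X * SD_Y)
r = 271.04 / (16.25 * 16.91)
r = 271.04 / 274.7875
r = 0.9864

0.9864


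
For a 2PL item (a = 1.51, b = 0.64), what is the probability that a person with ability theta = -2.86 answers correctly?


a*(theta - b) = 1.51 * (-2.86 - 0.64) = -5.285
exp(--5.285) = 197.3542
P = 1 / (1 + 197.3542)
P = 0.005

0.005


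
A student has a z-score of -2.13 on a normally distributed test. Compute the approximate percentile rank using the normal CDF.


CDF(z) = 0.5 * (1 + erf(z/sqrt(2)))
erf(-1.5061) = -0.9668
CDF = 0.0166
Percentile rank = 0.0166 * 100 = 1.66

1.66


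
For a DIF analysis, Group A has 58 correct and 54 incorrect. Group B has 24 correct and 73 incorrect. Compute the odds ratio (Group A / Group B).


Odds_A = 58/54 = 1.0741
Odds_B = 24/73 = 0.3288
OR = Odds_A / Odds_B = 1.0741 / 0.3288
Exactly, OR = (58 * 73) / (54 * 24) = 4234 / 1296
OR = 3.267

3.267


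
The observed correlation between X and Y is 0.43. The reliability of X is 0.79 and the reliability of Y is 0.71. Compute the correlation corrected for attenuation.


r_corrected = rxy / sqrt(rxx * ryy)
= 0.43 / sqrt(0.79 * 0.71)
= 0.43 / sqrt(0.5609)
= 0.43 / 0.748933
r_corrected = 0.5742

0.5742


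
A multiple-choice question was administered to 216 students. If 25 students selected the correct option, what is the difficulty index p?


Item difficulty p = number correct / total examinees
p = 25 / 216
p = 0.1157

0.1157


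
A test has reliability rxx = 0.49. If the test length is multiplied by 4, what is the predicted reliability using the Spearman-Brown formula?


r_new = (n * rxx) / (1 + (n-1) * rxx)
r_new = (4 * 0.49) / (1 + 3 * 0.49)
r_new = 1.96 / 2.47
r_new = 0.7935

0.7935


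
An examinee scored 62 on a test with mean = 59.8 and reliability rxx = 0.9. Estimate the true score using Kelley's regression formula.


T_est = rxx * X + (1 - rxx) * mean
T_est = 0.9 * 62 + 0.1 * 59.8
T_est = 55.8 + 5.98
T_est = 61.78

61.78


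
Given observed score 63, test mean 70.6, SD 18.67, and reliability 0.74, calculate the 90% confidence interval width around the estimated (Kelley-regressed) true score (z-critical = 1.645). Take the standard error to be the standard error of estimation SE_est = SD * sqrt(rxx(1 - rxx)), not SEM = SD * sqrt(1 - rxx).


True score estimate = 0.74*63 + 0.26*70.6 = 64.976
SE_est = SD * sqrt(rxx * (1 - rxx)) = 18.67 * sqrt(0.74 * 0.26) = 18.67 * sqrt(0.1924) = 8.189301
CI = T_est +/- z * SE_est, so width = 2 * z * SE_est = 2 * 1.645 * 8.189301
Width = 26.9428

26.9428


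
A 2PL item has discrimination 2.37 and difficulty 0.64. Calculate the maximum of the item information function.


For 2PL, max info at theta = b = 0.64
I_max = a^2 / 4 = 2.37^2 / 4
= 5.6169 / 4
I_max = 1.4042

1.4042


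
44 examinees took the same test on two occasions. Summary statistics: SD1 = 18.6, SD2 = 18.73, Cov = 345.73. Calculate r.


r = cov(X,Y) / (SD_X * SD_Y)
r = 345.73 / (18.6 * 18.73)
r = 345.73 / 348.378
r = 0.9924

0.9924


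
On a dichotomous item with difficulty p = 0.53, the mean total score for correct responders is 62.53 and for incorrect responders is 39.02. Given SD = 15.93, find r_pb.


q = 1 - p = 0.47
rpb = ((M1 - M0) / SD) * sqrt(p * q)
rpb = ((62.53 - 39.02) / 15.93) * sqrt(0.53 * 0.47)
rpb = 0.7366

0.7366


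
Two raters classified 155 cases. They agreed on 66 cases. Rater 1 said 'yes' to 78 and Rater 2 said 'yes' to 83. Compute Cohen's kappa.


P_o = 66/155 = 0.425806
P_e = (78*83 + 77*72) / 24025 = 0.500229
kappa = (P_o - P_e) / (1 - P_e)
kappa = (0.425806 - 0.500229) / (1 - 0.500229)
kappa = -0.1489

-0.1489


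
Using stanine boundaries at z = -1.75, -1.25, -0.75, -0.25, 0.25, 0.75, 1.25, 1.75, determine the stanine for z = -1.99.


Stanine boundaries: [-1.75, -1.25, -0.75, -0.25, 0.25, 0.75, 1.25, 1.75]
z = -1.99
Check each boundary:
  z < -1.75
  z < -1.25
  z < -0.75
  z < -0.25
  z < 0.25
  z < 0.75
  z < 1.25
  z < 1.75
Highest qualifying boundary gives stanine = 1

1


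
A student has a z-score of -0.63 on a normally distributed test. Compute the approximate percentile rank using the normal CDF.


CDF(z) = 0.5 * (1 + erf(z/sqrt(2)))
erf(-0.4455) = -0.4713
CDF = 0.2643
Percentile rank = 0.2643 * 100 = 26.43

26.43


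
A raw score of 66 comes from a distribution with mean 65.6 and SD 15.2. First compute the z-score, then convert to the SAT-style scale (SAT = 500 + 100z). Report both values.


z = (X - mean) / SD = (66 - 65.6) / 15.2
z = 0.4 / 15.2
z = 0.0263
SAT-scale = SAT = 500 + 100z
Carry z at full precision (z = 0.4 / 15.2) into the conversion:
SAT-scale = 500 + 100 * (0.4 / 15.2) = 500 + 40 / 15.2
SAT-scale = 500 + 2.6316
SAT-scale = 502.6316

502.6316


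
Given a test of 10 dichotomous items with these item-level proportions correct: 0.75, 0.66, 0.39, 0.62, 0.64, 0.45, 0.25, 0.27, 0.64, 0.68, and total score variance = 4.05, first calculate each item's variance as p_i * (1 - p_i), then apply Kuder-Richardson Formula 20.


For each item, compute p_i * q_i:
  Item 1: 0.75 * 0.25 = 0.1875
  Item 2: 0.66 * 0.34 = 0.2244
  Item 3: 0.39 * 0.61 = 0.2379
  Item 4: 0.62 * 0.38 = 0.2356
  Item 5: 0.64 * 0.36 = 0.2304
  Item 6: 0.45 * 0.55 = 0.2475
  Item 7: 0.25 * 0.75 = 0.1875
  Item 8: 0.27 * 0.73 = 0.1971
  Item 9: 0.64 * 0.36 = 0.2304
  Item 10: 0.68 * 0.32 = 0.2176
Sum(p_i * q_i) = 0.1875 + 0.2244 + 0.2379 + 0.2356 + 0.2304 + 0.2475 + 0.1875 + 0.1971 + 0.2304 + 0.2176 = 2.1959
KR-20 = (k/(k-1)) * (1 - Sum(p_i*q_i) / Var_total)
= (10/9) * (1 - 2.1959/4.05)
= 1.1111 * 0.4578
KR-20 = 0.5087

0.5087


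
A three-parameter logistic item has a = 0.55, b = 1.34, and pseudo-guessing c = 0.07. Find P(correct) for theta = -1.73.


logit = 0.55*(-1.73 - 1.34) = -1.6885
P* = 1/(1 + exp(--1.6885)) = 0.156
P = 0.07 + (1 - 0.07) * 0.156
P = 0.2151

0.2151


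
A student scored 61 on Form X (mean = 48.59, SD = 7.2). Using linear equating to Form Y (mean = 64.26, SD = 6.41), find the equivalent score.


slope = SD_Y / SD_X = 6.41 / 7.2 ~ 0.8903
intercept = mean_Y - slope * mean_X = 64.26 - (6.41 / 7.2) * 48.59 ~ 21.0014
Y = slope * X + intercept. To avoid rounding drift from the rounded slope/intercept, evaluate the equivalent form Y = mean_Y + SD_Y * (X - mean_X) / SD_X at full precision:
Y = 64.26 + 6.41 * (61 - 48.59) / 7.2
Y = 64.26 + 6.41 * 12.41 / 7.2
Y = 64.26 + 79.5481 / 7.2
Y = 64.26 + 11.0483
Y = 75.3083

75.3083


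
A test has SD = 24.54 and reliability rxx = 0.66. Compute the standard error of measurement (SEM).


SEM = SD * sqrt(1 - rxx)
SEM = 24.54 * sqrt(1 - 0.66)
SEM = 24.54 * sqrt(0.34) = 24.54 * 0.583095
SEM = 14.3092

14.3092


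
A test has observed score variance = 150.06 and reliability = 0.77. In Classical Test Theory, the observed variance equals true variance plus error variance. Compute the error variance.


var_true = rxx * var_obs = 0.77 * 150.06 = 115.5462
var_error = var_obs - var_true
var_error = 150.06 - 115.5462
var_error = 34.5138

34.5138


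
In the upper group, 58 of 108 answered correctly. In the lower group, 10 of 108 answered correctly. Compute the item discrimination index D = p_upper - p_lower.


p_upper = 58/108 = 0.537
p_lower = 10/108 = 0.0926
D = 0.537 - 0.0926 = 0.4444

0.4444


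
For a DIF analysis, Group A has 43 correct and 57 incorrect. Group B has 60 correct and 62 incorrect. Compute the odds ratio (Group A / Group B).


Odds_A = 43/57 = 0.7544
Odds_B = 60/62 = 0.9677
OR = Odds_A / Odds_B = 0.7544 / 0.9677
Exactly, OR = (43 * 62) / (57 * 60) = 2666 / 3420
OR = 0.7795

0.7795


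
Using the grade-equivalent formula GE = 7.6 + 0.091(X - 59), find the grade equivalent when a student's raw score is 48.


raw - median = 48 - 59 = -11
slope * diff = 0.091 * -11 = -1.001
GE = 7.6 + -1.001
GE = 6.599

6.599


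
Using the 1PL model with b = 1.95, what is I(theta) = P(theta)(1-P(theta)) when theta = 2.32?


P = 1/(1+exp(-(2.32-1.95))) = 0.5915
I = P*(1-P) = 0.5915 * 0.4085
I = 0.2416

0.2416


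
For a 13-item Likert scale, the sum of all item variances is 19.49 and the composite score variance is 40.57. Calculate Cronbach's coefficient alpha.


alpha = (k/(k-1)) * (1 - sum(si^2)/s_total^2)
= (13/12) * (1 - 19.49/40.57)
alpha = 0.5629

0.5629


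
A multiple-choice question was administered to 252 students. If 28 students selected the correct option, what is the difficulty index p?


Item difficulty p = number correct / total examinees
p = 28 / 252
p = 0.1111

0.1111


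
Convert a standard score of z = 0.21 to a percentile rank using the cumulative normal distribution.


CDF(z) = 0.5 * (1 + erf(z/sqrt(2)))
erf(0.1485) = 0.1663
CDF = 0.5832
Percentile rank = 0.5832 * 100 = 58.32

58.32


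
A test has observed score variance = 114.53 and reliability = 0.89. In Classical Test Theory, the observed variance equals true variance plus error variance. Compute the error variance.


var_true = rxx * var_obs = 0.89 * 114.53 = 101.9317
var_error = var_obs - var_true
var_error = 114.53 - 101.9317
var_error = 12.5983

12.5983


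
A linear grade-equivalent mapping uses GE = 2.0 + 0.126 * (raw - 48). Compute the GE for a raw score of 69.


raw - median = 69 - 48 = 21
slope * diff = 0.126 * 21 = 2.646
GE = 2.0 + 2.646
GE = 4.646

4.646


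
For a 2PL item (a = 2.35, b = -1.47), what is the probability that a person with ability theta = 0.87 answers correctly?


a*(theta - b) = 2.35 * (0.87 - -1.47) = 5.499
exp(-5.499) = 0.0041
P = 1 / (1 + 0.0041)
P = 0.9959

0.9959


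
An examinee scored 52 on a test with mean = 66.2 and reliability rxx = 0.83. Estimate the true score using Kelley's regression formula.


T_est = rxx * X + (1 - rxx) * mean
T_est = 0.83 * 52 + 0.17 * 66.2
T_est = 43.16 + 11.254
T_est = 54.414

54.414


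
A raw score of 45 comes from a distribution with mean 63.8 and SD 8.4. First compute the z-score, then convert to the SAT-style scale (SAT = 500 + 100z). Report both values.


z = (X - mean) / SD = (45 - 63.8) / 8.4
z = -18.8 / 8.4
z = -2.2381
SAT-scale = SAT = 500 + 100z
Carry z at full precision (z = -18.8 / 8.4) into the conversion:
SAT-scale = 500 + 100 * (-18.8 / 8.4) = 500 + -1880 / 8.4
SAT-scale = 500 + -223.8095
SAT-scale = 276.1905

276.1905


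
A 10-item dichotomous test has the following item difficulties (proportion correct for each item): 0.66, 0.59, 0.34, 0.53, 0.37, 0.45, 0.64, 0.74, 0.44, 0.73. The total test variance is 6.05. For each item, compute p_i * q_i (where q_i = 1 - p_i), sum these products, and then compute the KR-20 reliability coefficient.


For each item, compute p_i * q_i:
  Item 1: 0.66 * 0.34 = 0.2244
  Item 2: 0.59 * 0.41 = 0.2419
  Item 3: 0.34 * 0.66 = 0.2244
  Item 4: 0.53 * 0.47 = 0.2491
  Item 5: 0.37 * 0.63 = 0.2331
  Item 6: 0.45 * 0.55 = 0.2475
  Item 7: 0.64 * 0.36 = 0.2304
  Item 8: 0.74 * 0.26 = 0.1924
  Item 9: 0.44 * 0.56 = 0.2464
  Item 10: 0.73 * 0.27 = 0.1971
Sum(p_i * q_i) = 0.2244 + 0.2419 + 0.2244 + 0.2491 + 0.2331 + 0.2475 + 0.2304 + 0.1924 + 0.2464 + 0.1971 = 2.2867
KR-20 = (k/(k-1)) * (1 - Sum(p_i*q_i) / Var_total)
= (10/9) * (1 - 2.2867/6.05)
= 1.1111 * 0.622
KR-20 = 0.6911

0.6911


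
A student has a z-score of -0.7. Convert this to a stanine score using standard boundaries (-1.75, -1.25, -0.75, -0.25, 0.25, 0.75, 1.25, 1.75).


Stanine boundaries: [-1.75, -1.25, -0.75, -0.25, 0.25, 0.75, 1.25, 1.75]
z = -0.7
Check each boundary:
  z >= -1.75 -> could be stanine 2
  z >= -1.25 -> could be stanine 3
  z >= -0.75 -> could be stanine 4
  z < -0.25
  z < 0.25
  z < 0.75
  z < 1.25
  z < 1.75
Highest qualifying boundary gives stanine = 4

4


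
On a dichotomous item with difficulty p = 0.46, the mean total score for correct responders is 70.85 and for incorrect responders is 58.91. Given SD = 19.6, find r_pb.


q = 1 - p = 0.54
rpb = ((M1 - M0) / SD) * sqrt(p * q)
rpb = ((70.85 - 58.91) / 19.6) * sqrt(0.46 * 0.54)
rpb = 0.3036

0.3036


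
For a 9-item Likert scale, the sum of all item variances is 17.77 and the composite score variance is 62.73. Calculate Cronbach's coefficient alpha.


alpha = (k/(k-1)) * (1 - sum(si^2)/s_total^2)
= (9/8) * (1 - 17.77/62.73)
alpha = 0.8063

0.8063


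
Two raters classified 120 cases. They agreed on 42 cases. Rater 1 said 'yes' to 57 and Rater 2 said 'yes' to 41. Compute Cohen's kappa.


P_o = 42/120 = 0.35
P_e = (57*41 + 63*79) / 14400 = 0.507917
kappa = (P_o - P_e) / (1 - P_e)
kappa = (0.35 - 0.507917) / (1 - 0.507917)
kappa = -0.3209

-0.3209


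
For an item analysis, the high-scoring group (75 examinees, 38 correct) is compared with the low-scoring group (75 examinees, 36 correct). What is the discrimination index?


p_upper = 38/75 = 0.5067
p_lower = 36/75 = 0.48
D = 0.5067 - 0.48 = 0.0267

0.0267


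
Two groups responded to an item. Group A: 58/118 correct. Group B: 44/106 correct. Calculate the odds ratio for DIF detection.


Odds_A = 58/60 = 0.9667
Odds_B = 44/62 = 0.7097
OR = Odds_A / Odds_B = 0.9667 / 0.7097
Exactly, OR = (58 * 62) / (60 * 44) = 3596 / 2640
OR = 1.3621

1.3621


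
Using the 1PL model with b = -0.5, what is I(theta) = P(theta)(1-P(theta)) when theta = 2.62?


P = 1/(1+exp(-(2.62--0.5))) = 0.9577
I = P*(1-P) = 0.9577 * 0.0423
I = 0.0405

0.0405


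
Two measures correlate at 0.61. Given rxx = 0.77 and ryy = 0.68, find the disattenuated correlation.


r_corrected = rxy / sqrt(rxx * ryy)
= 0.61 / sqrt(0.77 * 0.68)
= 0.61 / sqrt(0.5236)
= 0.61 / 0.723602
r_corrected = 0.843

0.843


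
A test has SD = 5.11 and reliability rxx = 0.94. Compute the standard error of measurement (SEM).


SEM = SD * sqrt(1 - rxx)
SEM = 5.11 * sqrt(1 - 0.94)
SEM = 5.11 * sqrt(0.06) = 5.11 * 0.244949
SEM = 1.2517

1.2517


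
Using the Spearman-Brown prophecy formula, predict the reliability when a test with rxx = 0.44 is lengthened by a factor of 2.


r_new = (n * rxx) / (1 + (n-1) * rxx)
r_new = (2 * 0.44) / (1 + 1 * 0.44)
r_new = 0.88 / 1.44
r_new = 0.6111

0.6111


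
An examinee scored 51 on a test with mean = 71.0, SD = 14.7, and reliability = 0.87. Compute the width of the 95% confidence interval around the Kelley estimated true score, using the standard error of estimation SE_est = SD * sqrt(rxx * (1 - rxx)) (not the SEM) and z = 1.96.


True score estimate = 0.87*51 + 0.13*71.0 = 53.6
SE_est = SD * sqrt(rxx * (1 - rxx)) = 14.7 * sqrt(0.87 * 0.13) = 14.7 * sqrt(0.1131) = 4.94366
CI = T_est +/- z * SE_est, so width = 2 * z * SE_est = 2 * 1.96 * 4.94366
Width = 19.3791

19.3791


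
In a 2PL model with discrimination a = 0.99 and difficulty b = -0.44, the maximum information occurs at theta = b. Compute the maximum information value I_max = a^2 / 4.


For 2PL, max info at theta = b = -0.44
I_max = a^2 / 4 = 0.99^2 / 4
= 0.9801 / 4
I_max = 0.245

0.245


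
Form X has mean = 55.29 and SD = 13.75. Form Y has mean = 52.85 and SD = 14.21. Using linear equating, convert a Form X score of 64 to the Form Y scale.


slope = SD_Y / SD_X = 14.21 / 13.75 ~ 1.0335
intercept = mean_Y - slope * mean_X = 52.85 - (14.21 / 13.75) * 55.29 ~ -4.2897
Y = slope * X + intercept. To avoid rounding drift from the rounded slope/intercept, evaluate the equivalent form Y = mean_Y + SD_Y * (X - mean_X) / SD_X at full precision:
Y = 52.85 + 14.21 * (64 - 55.29) / 13.75
Y = 52.85 + 14.21 * 8.71 / 13.75
Y = 52.85 + 123.7691 / 13.75
Y = 52.85 + 9.0014
Y = 61.8514

61.8514


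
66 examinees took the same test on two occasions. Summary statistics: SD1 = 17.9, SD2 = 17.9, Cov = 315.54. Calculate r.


r = cov(X,Y) / (SD_X * SD_Y)
r = 315.54 / (17.9 * 17.9)
r = 315.54 / 320.41
r = 0.9848

0.9848


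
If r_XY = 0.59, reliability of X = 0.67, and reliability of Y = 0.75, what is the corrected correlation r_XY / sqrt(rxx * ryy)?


r_corrected = rxy / sqrt(rxx * ryy)
= 0.59 / sqrt(0.67 * 0.75)
= 0.59 / sqrt(0.5025)
= 0.59 / 0.708872
r_corrected = 0.8323

0.8323


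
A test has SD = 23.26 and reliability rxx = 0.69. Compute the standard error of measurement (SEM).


SEM = SD * sqrt(1 - rxx)
SEM = 23.26 * sqrt(1 - 0.69)
SEM = 23.26 * sqrt(0.31) = 23.26 * 0.556776
SEM = 12.9506

12.9506


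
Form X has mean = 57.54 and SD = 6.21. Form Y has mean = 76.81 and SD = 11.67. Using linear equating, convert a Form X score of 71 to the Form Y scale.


slope = SD_Y / SD_X = 11.67 / 6.21 ~ 1.8792
intercept = mean_Y - slope * mean_X = 76.81 - (11.67 / 6.21) * 57.54 ~ -31.3207
Y = slope * X + intercept. To avoid rounding drift from the rounded slope/intercept, evaluate the equivalent form Y = mean_Y + SD_Y * (X - mean_X) / SD_X at full precision:
Y = 76.81 + 11.67 * (71 - 57.54) / 6.21
Y = 76.81 + 11.67 * 13.46 / 6.21
Y = 76.81 + 157.0782 / 6.21
Y = 76.81 + 25.2944
Y = 102.1044

102.1044


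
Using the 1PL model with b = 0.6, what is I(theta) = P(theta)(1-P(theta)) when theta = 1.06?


P = 1/(1+exp(-(1.06-0.6))) = 0.613
I = P*(1-P) = 0.613 * 0.387
I = 0.2372

0.2372


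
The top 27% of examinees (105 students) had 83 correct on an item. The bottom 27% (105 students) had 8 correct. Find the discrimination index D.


p_upper = 83/105 = 0.7905
p_lower = 8/105 = 0.0762
D = 0.7905 - 0.0762 = 0.7143

0.7143


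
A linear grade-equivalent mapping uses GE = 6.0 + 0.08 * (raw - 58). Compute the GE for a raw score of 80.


raw - median = 80 - 58 = 22
slope * diff = 0.08 * 22 = 1.76
GE = 6.0 + 1.76
GE = 7.76

7.76


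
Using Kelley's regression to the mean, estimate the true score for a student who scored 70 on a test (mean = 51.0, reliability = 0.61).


T_est = rxx * X + (1 - rxx) * mean
T_est = 0.61 * 70 + 0.39 * 51.0
T_est = 42.7 + 19.89
T_est = 62.59

62.59


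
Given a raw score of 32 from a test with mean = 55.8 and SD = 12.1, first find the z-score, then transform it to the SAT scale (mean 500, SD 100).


z = (X - mean) / SD = (32 - 55.8) / 12.1
z = -23.8 / 12.1
z = -1.9669
SAT-scale = SAT = 500 + 100z
Carry z at full precision (z = -23.8 / 12.1) into the conversion:
SAT-scale = 500 + 100 * (-23.8 / 12.1) = 500 + -2380 / 12.1
SAT-scale = 500 + -196.6942
SAT-scale = 303.3058

303.3058


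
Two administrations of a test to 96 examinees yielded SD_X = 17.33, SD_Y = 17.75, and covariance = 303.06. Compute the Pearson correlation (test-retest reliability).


r = cov(X,Y) / (SD_X * SD_Y)
r = 303.06 / (17.33 * 17.75)
r = 303.06 / 307.6075
r = 0.9852

0.9852


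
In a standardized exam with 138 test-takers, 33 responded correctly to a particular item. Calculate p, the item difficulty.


Item difficulty p = number correct / total examinees
p = 33 / 138
p = 0.2391

0.2391


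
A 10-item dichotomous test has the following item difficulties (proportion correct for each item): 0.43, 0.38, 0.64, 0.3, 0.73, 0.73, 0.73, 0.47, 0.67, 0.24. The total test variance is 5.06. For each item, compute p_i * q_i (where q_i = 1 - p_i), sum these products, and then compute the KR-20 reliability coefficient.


For each item, compute p_i * q_i:
  Item 1: 0.43 * 0.57 = 0.2451
  Item 2: 0.38 * 0.62 = 0.2356
  Item 3: 0.64 * 0.36 = 0.2304
  Item 4: 0.3 * 0.7 = 0.21
  Item 5: 0.73 * 0.27 = 0.1971
  Item 6: 0.73 * 0.27 = 0.1971
  Item 7: 0.73 * 0.27 = 0.1971
  Item 8: 0.47 * 0.53 = 0.2491
  Item 9: 0.67 * 0.33 = 0.2211
  Item 10: 0.24 * 0.76 = 0.1824
Sum(p_i * q_i) = 0.2451 + 0.2356 + 0.2304 + 0.21 + 0.1971 + 0.1971 + 0.1971 + 0.2491 + 0.2211 + 0.1824 = 2.165
KR-20 = (k/(k-1)) * (1 - Sum(p_i*q_i) / Var_total)
= (10/9) * (1 - 2.165/5.06)
= 1.1111 * 0.5721
KR-20 = 0.6357

0.6357


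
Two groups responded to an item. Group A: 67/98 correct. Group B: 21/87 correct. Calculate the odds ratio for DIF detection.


Odds_A = 67/31 = 2.1613
Odds_B = 21/66 = 0.3182
OR = Odds_A / Odds_B = 2.1613 / 0.3182
Exactly, OR = (67 * 66) / (31 * 21) = 4422 / 651
OR = 6.7926

6.7926


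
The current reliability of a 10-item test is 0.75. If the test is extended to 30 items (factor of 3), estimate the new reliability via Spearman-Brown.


r_new = (n * rxx) / (1 + (n-1) * rxx)
r_new = (3 * 0.75) / (1 + 2 * 0.75)
r_new = 2.25 / 2.5
r_new = 0.9

0.9


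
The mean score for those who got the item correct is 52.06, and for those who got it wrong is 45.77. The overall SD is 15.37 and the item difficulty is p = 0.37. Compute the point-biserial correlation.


q = 1 - p = 0.63
rpb = ((M1 - M0) / SD) * sqrt(p * q)
rpb = ((52.06 - 45.77) / 15.37) * sqrt(0.37 * 0.63)
rpb = 0.1976

0.1976


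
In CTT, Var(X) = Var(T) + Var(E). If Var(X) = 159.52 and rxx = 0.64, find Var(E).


var_true = rxx * var_obs = 0.64 * 159.52 = 102.0928
var_error = var_obs - var_true
var_error = 159.52 - 102.0928
var_error = 57.4272

57.4272


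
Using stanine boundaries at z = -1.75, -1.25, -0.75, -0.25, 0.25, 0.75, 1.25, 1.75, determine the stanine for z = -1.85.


Stanine boundaries: [-1.75, -1.25, -0.75, -0.25, 0.25, 0.75, 1.25, 1.75]
z = -1.85
Check each boundary:
  z < -1.75
  z < -1.25
  z < -0.75
  z < -0.25
  z < 0.25
  z < 0.75
  z < 1.25
  z < 1.75
Highest qualifying boundary gives stanine = 1

1


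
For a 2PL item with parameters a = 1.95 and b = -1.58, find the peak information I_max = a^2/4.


For 2PL, max info at theta = b = -1.58
I_max = a^2 / 4 = 1.95^2 / 4
= 3.8025 / 4
I_max = 0.9506

0.9506


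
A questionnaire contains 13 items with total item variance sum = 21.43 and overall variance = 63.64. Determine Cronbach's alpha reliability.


alpha = (k/(k-1)) * (1 - sum(si^2)/s_total^2)
= (13/12) * (1 - 21.43/63.64)
alpha = 0.7185

0.7185


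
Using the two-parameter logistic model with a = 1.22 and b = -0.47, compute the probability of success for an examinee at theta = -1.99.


a*(theta - b) = 1.22 * (-1.99 - -0.47) = -1.8544
exp(--1.8544) = 6.3879
P = 1 / (1 + 6.3879)
P = 0.1354

0.1354


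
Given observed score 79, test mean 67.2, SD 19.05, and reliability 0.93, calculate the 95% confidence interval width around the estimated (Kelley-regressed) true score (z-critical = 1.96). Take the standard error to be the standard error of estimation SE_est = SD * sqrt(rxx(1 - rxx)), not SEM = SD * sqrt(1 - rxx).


True score estimate = 0.93*79 + 0.07*67.2 = 78.174
SE_est = SD * sqrt(rxx * (1 - rxx)) = 19.05 * sqrt(0.93 * 0.07) = 19.05 * sqrt(0.0651) = 4.860551
CI = T_est +/- z * SE_est, so width = 2 * z * SE_est = 2 * 1.96 * 4.860551
Width = 19.0534

19.0534


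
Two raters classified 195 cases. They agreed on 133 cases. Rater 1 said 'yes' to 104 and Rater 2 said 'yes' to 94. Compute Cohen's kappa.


P_o = 133/195 = 0.682051
P_e = (104*94 + 91*101) / 38025 = 0.498803
kappa = (P_o - P_e) / (1 - P_e)
kappa = (0.682051 - 0.498803) / (1 - 0.498803)
kappa = 0.3656

0.3656


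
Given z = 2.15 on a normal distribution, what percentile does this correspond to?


CDF(z) = 0.5 * (1 + erf(z/sqrt(2)))
erf(1.5203) = 0.9684
CDF = 0.9842
Percentile rank = 0.9842 * 100 = 98.42

98.42


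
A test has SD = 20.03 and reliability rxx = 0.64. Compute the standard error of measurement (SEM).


SEM = SD * sqrt(1 - rxx)
SEM = 20.03 * sqrt(1 - 0.64)
SEM = 20.03 * sqrt(0.36) = 20.03 * 0.6
SEM = 12.018

12.018


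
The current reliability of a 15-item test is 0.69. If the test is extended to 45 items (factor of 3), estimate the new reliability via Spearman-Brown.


r_new = (n * rxx) / (1 + (n-1) * rxx)
r_new = (3 * 0.69) / (1 + 2 * 0.69)
r_new = 2.07 / 2.38
r_new = 0.8697

0.8697


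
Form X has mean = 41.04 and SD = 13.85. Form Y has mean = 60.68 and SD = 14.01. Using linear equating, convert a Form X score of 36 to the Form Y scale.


slope = SD_Y / SD_X = 14.01 / 13.85 ~ 1.0116
intercept = mean_Y - slope * mean_X = 60.68 - (14.01 / 13.85) * 41.04 ~ 19.1659
Y = slope * X + intercept. To avoid rounding drift from the rounded slope/intercept, evaluate the equivalent form Y = mean_Y + SD_Y * (X - mean_X) / SD_X at full precision:
Y = 60.68 + 14.01 * (36 - 41.04) / 13.85
Y = 60.68 - 14.01 * 5.04 / 13.85
Y = 60.68 - 70.6104 / 13.85
Y = 60.68 - 5.0982
Y = 55.5818

55.5818


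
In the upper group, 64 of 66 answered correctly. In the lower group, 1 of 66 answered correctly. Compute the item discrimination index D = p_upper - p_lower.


p_upper = 64/66 = 0.9697
p_lower = 1/66 = 0.0152
D = 0.9697 - 0.0152 = 0.9545

0.9545


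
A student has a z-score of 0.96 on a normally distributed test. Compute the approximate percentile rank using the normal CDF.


CDF(z) = 0.5 * (1 + erf(z/sqrt(2)))
erf(0.6788) = 0.6629
CDF = 0.8315
Percentile rank = 0.8315 * 100 = 83.15

83.15


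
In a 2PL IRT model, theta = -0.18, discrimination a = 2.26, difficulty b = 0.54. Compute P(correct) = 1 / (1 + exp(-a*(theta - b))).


a*(theta - b) = 2.26 * (-0.18 - 0.54) = -1.6272
exp(--1.6272) = 5.0896
P = 1 / (1 + 5.0896)
P = 0.1642

0.1642


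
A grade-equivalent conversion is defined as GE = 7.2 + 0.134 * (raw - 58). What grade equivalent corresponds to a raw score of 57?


raw - median = 57 - 58 = -1
slope * diff = 0.134 * -1 = -0.134
GE = 7.2 + -0.134
GE = 7.066

7.066


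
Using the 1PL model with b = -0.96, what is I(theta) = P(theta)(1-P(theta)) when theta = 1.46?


P = 1/(1+exp(-(1.46--0.96))) = 0.9183
I = P*(1-P) = 0.9183 * 0.0817
I = 0.075

0.075


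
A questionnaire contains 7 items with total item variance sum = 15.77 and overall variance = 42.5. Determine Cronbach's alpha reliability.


alpha = (k/(k-1)) * (1 - sum(si^2)/s_total^2)
= (7/6) * (1 - 15.77/42.5)
alpha = 0.7338

0.7338


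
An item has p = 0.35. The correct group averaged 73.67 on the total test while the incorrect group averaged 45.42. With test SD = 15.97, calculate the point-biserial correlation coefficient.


q = 1 - p = 0.65
rpb = ((M1 - M0) / SD) * sqrt(p * q)
rpb = ((73.67 - 45.42) / 15.97) * sqrt(0.35 * 0.65)
rpb = 0.8437

0.8437


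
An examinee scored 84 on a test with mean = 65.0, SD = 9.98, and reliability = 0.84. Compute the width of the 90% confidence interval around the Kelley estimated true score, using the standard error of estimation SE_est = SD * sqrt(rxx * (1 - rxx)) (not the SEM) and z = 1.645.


True score estimate = 0.84*84 + 0.16*65.0 = 80.96
SE_est = SD * sqrt(rxx * (1 - rxx)) = 9.98 * sqrt(0.84 * 0.16) = 9.98 * sqrt(0.1344) = 3.658728
CI = T_est +/- z * SE_est, so width = 2 * z * SE_est = 2 * 1.645 * 3.658728
Width = 12.0372

12.0372


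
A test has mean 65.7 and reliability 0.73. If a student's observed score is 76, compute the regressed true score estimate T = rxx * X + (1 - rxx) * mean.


T_est = rxx * X + (1 - rxx) * mean
T_est = 0.73 * 76 + 0.27 * 65.7
T_est = 55.48 + 17.739
T_est = 73.219

73.219


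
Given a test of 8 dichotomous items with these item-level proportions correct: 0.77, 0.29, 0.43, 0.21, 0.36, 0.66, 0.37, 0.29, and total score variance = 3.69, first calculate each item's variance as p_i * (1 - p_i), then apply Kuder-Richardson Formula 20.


For each item, compute p_i * q_i:
  Item 1: 0.77 * 0.23 = 0.1771
  Item 2: 0.29 * 0.71 = 0.2059
  Item 3: 0.43 * 0.57 = 0.2451
  Item 4: 0.21 * 0.79 = 0.1659
  Item 5: 0.36 * 0.64 = 0.2304
  Item 6: 0.66 * 0.34 = 0.2244
  Item 7: 0.37 * 0.63 = 0.2331
  Item 8: 0.29 * 0.71 = 0.2059
Sum(p_i * q_i) = 0.1771 + 0.2059 + 0.2451 + 0.1659 + 0.2304 + 0.2244 + 0.2331 + 0.2059 = 1.6878
KR-20 = (k/(k-1)) * (1 - Sum(p_i*q_i) / Var_total)
= (8/7) * (1 - 1.6878/3.69)
= 1.1429 * 0.5426
KR-20 = 0.6201

0.6201


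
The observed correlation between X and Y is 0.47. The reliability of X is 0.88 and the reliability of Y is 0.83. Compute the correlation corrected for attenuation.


r_corrected = rxy / sqrt(rxx * ryy)
= 0.47 / sqrt(0.88 * 0.83)
= 0.47 / sqrt(0.7304)
= 0.47 / 0.854634
r_corrected = 0.5499

0.5499
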